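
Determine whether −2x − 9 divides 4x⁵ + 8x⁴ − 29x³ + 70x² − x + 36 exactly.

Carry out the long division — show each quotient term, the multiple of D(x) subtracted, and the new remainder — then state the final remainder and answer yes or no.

Step 1: lead(4x⁵ + 8x⁴ − 29x³ + 70x² − x + 36) ÷ lead(D) = 4x⁵ ÷ −2x = −2x⁴. Subtract (−2x⁴)·D = 4x⁵ + 18x⁴. Remainder: −10x⁴ − 29x³ + 70x² − x + 36.
Step 2: lead(−10x⁴ − 29x³ + 70x² − x + 36) ÷ lead(D) = −10x⁴ ÷ −2x = 5x³. Subtract (5x³)·D = −10x⁴ − 45x³. Remainder: 16x³ + 70x² − x + 36.
Step 3: lead(16x³ + 70x² − x + 36) ÷ lead(D) = 16x³ ÷ −2x = −8x². Subtract (−8x²)·D = 16x³ + 72x². Remainder: −2x² − x + 36.
Step 4: lead(−2x² − x + 36) ÷ lead(D) = −2x² ÷ −2x = x. Subtract (x)·D = −2x² − 9x. Remainder: 8x + 36.
Step 5: lead(8x + 36) ÷ lead(D) = 8x ÷ −2x = −4. Subtract (−4)·D = 8x + 36. Remainder: 0.

R(x) = 0, so D(x) is a factor of P(x). yes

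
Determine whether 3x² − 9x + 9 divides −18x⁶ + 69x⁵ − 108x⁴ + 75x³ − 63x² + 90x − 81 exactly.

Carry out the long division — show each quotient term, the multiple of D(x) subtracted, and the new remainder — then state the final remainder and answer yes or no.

Step 1: lead(−18x⁶ + 69x⁵ − 108x⁴ + 75x³ − 63x² + 90x − 81) ÷ lead(D) = −18x⁶ ÷ 3x² = −6x⁴. Subtract (−6x⁴)·D = −18x⁶ + 54x⁵ − 54x⁴. Remainder: 15x⁵ − 54x⁴ + 75x³ − 63x² + 90x − 81.
Step 2: lead(15x⁵ − 54x⁴ + 75x³ − 63x² + 90x − 81) ÷ lead(D) = 15x⁵ ÷ 3x² = 5x³. Subtract (5x³)·D = 15x⁵ − 45x⁴ + 45x³. Remainder: −9x⁴ + 30x³ − 63x² + 90x − 81.
Step 3: lead(−9x⁴ + 30x³ − 63x² + 90x − 81) ÷ lead(D) = −9x⁴ ÷ 3x² = −3x². Subtract (−3x²)·D = −9x⁴ + 27x³ − 27x². Remainder: 3x³ − 36x² + 90x − 81.
Step 4: lead(3x³ − 36x² + 90x − 81) ÷ lead(D) = 3x³ ÷ 3x² = x. Subtract (x)·D = 3x³ − 9x² + 9x. Remainder: −27x² + 81x − 81.
Step 5: lead(−27x² + 81x − 81) ÷ lead(D) = −27x² ÷ 3x² = −9. Subtract (−9)·D = −27x² + 81x − 81. Remainder: 0.

R(x) = 0, so D(x) is a factor of P(x). yes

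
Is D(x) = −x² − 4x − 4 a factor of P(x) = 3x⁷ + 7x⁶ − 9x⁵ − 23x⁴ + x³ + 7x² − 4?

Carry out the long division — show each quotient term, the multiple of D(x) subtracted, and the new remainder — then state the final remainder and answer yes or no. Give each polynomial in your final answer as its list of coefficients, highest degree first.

R = [0], so D(x) is a factor of P(x). yes

Step 1: lead(3x⁷ + 7x⁶ − 9x⁵ − 23x⁴ + x³ + 7x² − 4) ÷ lead(D) = 3x⁷ ÷ −x² = −3x⁵. Subtract (−3x⁵)·D = 3x⁷ + 12x⁶ + 12x⁵. Remainder: −5x⁶ − 21x⁵ − 23x⁴ + x³ + 7x² − 4.
Step 2: lead(−5x⁶ − 21x⁵ − 23x⁴ + x³ + 7x² − 4) ÷ lead(D) = −5x⁶ ÷ −x² = 5x⁴. Subtract (5x⁴)·D = −5x⁶ − 20x⁵ − 20x⁴. Remainder: −x⁵ − 3x⁴ + x³ + 7x² − 4.
Step 3: lead(−x⁵ − 3x⁴ + x³ + 7x² − 4) ÷ lead(D) = −x⁵ ÷ −x² = x³. Subtract (x³)·D = −x⁵ − 4x⁴ − 4x³. Remainder: x⁴ + 5x³ + 7x² − 4.
Step 4: lead(x⁴ + 5x³ + 7x² − 4) ÷ lead(D) = x⁴ ÷ −x² = −x². Subtract (−x²)·D = x⁴ + 4x³ + 4x². Remainder: x³ + 3x² − 4.
Step 5: lead(x³ + 3x² − 4) ÷ lead(D) = x³ ÷ −x² = −x. Subtract (−x)·D = x³ + 4x² + 4x. Remainder: −x² − 4x − 4.
Step 6: lead(−x² − 4x − 4) ÷ lead(D) = −x² ÷ −x² = 1. Subtract (1)·D = −x² − 4x − 4. Remainder: 0.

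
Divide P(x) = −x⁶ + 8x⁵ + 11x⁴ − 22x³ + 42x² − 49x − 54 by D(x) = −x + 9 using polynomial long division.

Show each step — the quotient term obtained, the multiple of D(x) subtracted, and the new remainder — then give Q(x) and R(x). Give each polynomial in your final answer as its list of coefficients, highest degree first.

Q = [1, 1, -2, 4, -6, -5]; R = [-9]

Step 1: lead(−x⁶ + 8x⁵ + 11x⁴ − 22x³ + 42x² − 49x − 54) ÷ lead(D) = −x⁶ ÷ −x = x⁵. Subtract (x⁵)·D = −x⁶ + 9x⁵. Remainder: −x⁵ + 11x⁴ − 22x³ + 42x² − 49x − 54.
Step 2: lead(−x⁵ + 11x⁴ − 22x³ + 42x² − 49x − 54) ÷ lead(D) = −x⁵ ÷ −x = x⁴. Subtract (x⁴)·D = −x⁵ + 9x⁴. Remainder: 2x⁴ − 22x³ + 42x² − 49x − 54.
Step 3: lead(2x⁴ − 22x³ + 42x² − 49x − 54) ÷ lead(D) = 2x⁴ ÷ −x = −2x³. Subtract (−2x³)·D = 2x⁴ − 18x³. Remainder: −4x³ + 42x² − 49x − 54.
Step 4: lead(−4x³ + 42x² − 49x − 54) ÷ lead(D) = −4x³ ÷ −x = 4x². Subtract (4x²)·D = −4x³ + 36x². Remainder: 6x² − 49x − 54.
Step 5: lead(6x² − 49x − 54) ÷ lead(D) = 6x² ÷ −x = −6x. Subtract (−6x)·D = 6x² − 54x. Remainder: 5x − 54.
Step 6: lead(5x − 54) ÷ lead(D) = 5x ÷ −x = −5. Subtract (−5)·D = 5x − 45. Remainder: −9.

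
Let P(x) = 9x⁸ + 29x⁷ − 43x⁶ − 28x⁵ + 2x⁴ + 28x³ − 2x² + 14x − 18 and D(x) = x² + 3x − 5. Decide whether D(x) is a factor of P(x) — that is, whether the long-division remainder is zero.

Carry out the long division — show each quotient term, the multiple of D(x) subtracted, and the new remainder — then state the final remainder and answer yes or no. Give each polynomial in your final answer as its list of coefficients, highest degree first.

Step 1: lead(9x⁸ + 29x⁷ − 43x⁶ − 28x⁵ + 2x⁴ + 28x³ − 2x² + 14x − 18) ÷ lead(D) = 9x⁸ ÷ x² = 9x⁶. Subtract (9x⁶)·D = 9x⁸ + 27x⁷ − 45x⁶. Remainder: 2x⁷ + 2x⁶ − 28x⁵ + 2x⁴ + 28x³ − 2x² + 14x − 18.
Step 2: lead(2x⁷ + 2x⁶ − 28x⁵ + 2x⁴ + 28x³ − 2x² + 14x − 18) ÷ lead(D) = 2x⁷ ÷ x² = 2x⁵. Subtract (2x⁵)·D = 2x⁷ + 6x⁶ − 10x⁵. Remainder: −4x⁶ − 18x⁵ + 2x⁴ + 28x³ − 2x² + 14x − 18.
Step 3: lead(−4x⁶ − 18x⁵ + 2x⁴ + 28x³ − 2x² + 14x − 18) ÷ lead(D) = −4x⁶ ÷ x² = −4x⁴. Subtract (−4x⁴)·D = −4x⁶ − 12x⁵ + 20x⁴. Remainder: −6x⁵ − 18x⁴ + 28x³ − 2x² + 14x − 18.
Step 4: lead(−6x⁵ − 18x⁴ + 28x³ − 2x² + 14x − 18) ÷ lead(D) = −6x⁵ ÷ x² = −6x³. Subtract (−6x³)·D = −6x⁵ − 18x⁴ + 30x³. Remainder: −2x³ − 2x² + 14x − 18.
Step 5: lead(−2x³ − 2x² + 14x − 18) ÷ lead(D) = −2x³ ÷ x² = −2x. Subtract (−2x)·D = −2x³ − 6x² + 10x. Remainder: 4x² + 4x − 18.
Step 6: lead(4x² + 4x − 18) ÷ lead(D) = 4x² ÷ x² = 4. Subtract (4)·D = 4x² + 12x − 20. Remainder: −8x + 2.

R = [-8, 2], so D(x) is not a factor of P(x). no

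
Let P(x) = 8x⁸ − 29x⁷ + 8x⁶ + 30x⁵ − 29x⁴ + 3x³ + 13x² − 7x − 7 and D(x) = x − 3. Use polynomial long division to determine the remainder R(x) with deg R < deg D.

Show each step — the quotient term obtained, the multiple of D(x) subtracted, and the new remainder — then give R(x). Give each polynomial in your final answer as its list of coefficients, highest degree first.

R = [8]

Step 1: lead(8x⁸ − 29x⁷ + 8x⁶ + 30x⁵ − 29x⁴ + 3x³ + 13x² − 7x − 7) ÷ lead(D) = 8x⁸ ÷ x = 8x⁷. Subtract (8x⁷)·D = 8x⁸ − 24x⁷. Remainder: −5x⁷ + 8x⁶ + 30x⁵ − 29x⁴ + 3x³ + 13x² − 7x − 7.
Step 2: lead(−5x⁷ + 8x⁶ + 30x⁵ − 29x⁴ + 3x³ + 13x² − 7x − 7) ÷ lead(D) = −5x⁷ ÷ x = −5x⁶. Subtract (−5x⁶)·D = −5x⁷ + 15x⁶. Remainder: −7x⁶ + 30x⁵ − 29x⁴ + 3x³ + 13x² − 7x − 7.
Step 3: lead(−7x⁶ + 30x⁵ − 29x⁴ + 3x³ + 13x² − 7x − 7) ÷ lead(D) = −7x⁶ ÷ x = −7x⁵. Subtract (−7x⁵)·D = −7x⁶ + 21x⁵. Remainder: 9x⁵ − 29x⁴ + 3x³ + 13x² − 7x − 7.
Step 4: lead(9x⁵ − 29x⁴ + 3x³ + 13x² − 7x − 7) ÷ lead(D) = 9x⁵ ÷ x = 9x⁴. Subtract (9x⁴)·D = 9x⁵ − 27x⁴. Remainder: −2x⁴ + 3x³ + 13x² − 7x − 7.
Step 5: lead(−2x⁴ + 3x³ + 13x² − 7x − 7) ÷ lead(D) = −2x⁴ ÷ x = −2x³. Subtract (−2x³)·D = −2x⁴ + 6x³. Remainder: −3x³ + 13x² − 7x − 7.
Step 6: lead(−3x³ + 13x² − 7x − 7) ÷ lead(D) = −3x³ ÷ x = −3x². Subtract (−3x²)·D = −3x³ + 9x². Remainder: 4x² − 7x − 7.
Step 7: lead(4x² − 7x − 7) ÷ lead(D) = 4x² ÷ x = 4x. Subtract (4x)·D = 4x² − 12x. Remainder: 5x − 7.
Step 8: lead(5x − 7) ÷ lead(D) = 5x ÷ x = 5. Subtract (5)·D = 5x − 15. Remainder: 8.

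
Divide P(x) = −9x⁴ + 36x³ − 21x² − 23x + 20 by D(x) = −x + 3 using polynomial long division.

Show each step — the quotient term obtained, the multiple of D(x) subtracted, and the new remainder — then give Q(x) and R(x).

Q(x) = 9x³ − 9x² − 6x + 5; R(x) = 5

Step 1: lead(−9x⁴ + 36x³ − 21x² − 23x + 20) ÷ lead(D) = −9x⁴ ÷ −x = 9x³. Subtract (9x³)·D = −9x⁴ + 27x³. Remainder: 9x³ − 21x² − 23x + 20.
Step 2: lead(9x³ − 21x² − 23x + 20) ÷ lead(D) = 9x³ ÷ −x = −9x². Subtract (−9x²)·D = 9x³ − 27x². Remainder: 6x² − 23x + 20.
Step 3: lead(6x² − 23x + 20) ÷ lead(D) = 6x² ÷ −x = −6x. Subtract (−6x)·D = 6x² − 18x. Remainder: −5x + 20.
Step 4: lead(−5x + 20) ÷ lead(D) = −5x ÷ −x = 5. Subtract (5)·D = −5x + 15. Remainder: 5.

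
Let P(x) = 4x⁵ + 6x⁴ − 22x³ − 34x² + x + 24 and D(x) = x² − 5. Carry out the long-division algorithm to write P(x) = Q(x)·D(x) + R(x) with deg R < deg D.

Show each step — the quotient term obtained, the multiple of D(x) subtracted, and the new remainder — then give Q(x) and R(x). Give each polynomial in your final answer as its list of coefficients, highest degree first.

Q = [4, 6, -2, -4]; R = [-9, 4]

Step 1: lead(4x⁵ + 6x⁴ − 22x³ − 34x² + x + 24) ÷ lead(D) = 4x⁵ ÷ x² = 4x³. Subtract (4x³)·D = 4x⁵ − 20x³. Remainder: 6x⁴ − 2x³ − 34x² + x + 24.
Step 2: lead(6x⁴ − 2x³ − 34x² + x + 24) ÷ lead(D) = 6x⁴ ÷ x² = 6x². Subtract (6x²)·D = 6x⁴ − 30x². Remainder: −2x³ − 4x² + x + 24.
Step 3: lead(−2x³ − 4x² + x + 24) ÷ lead(D) = −2x³ ÷ x² = −2x. Subtract (−2x)·D = −2x³ + 10x. Remainder: −4x² − 9x + 24.
Step 4: lead(−4x² − 9x + 24) ÷ lead(D) = −4x² ÷ x² = −4. Subtract (−4)·D = −4x² + 20. Remainder: −9x + 4.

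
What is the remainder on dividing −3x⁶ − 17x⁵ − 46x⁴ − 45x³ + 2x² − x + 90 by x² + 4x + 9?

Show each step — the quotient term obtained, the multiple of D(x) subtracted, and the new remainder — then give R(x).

Step 1: lead(−3x⁶ − 17x⁵ − 46x⁴ − 45x³ + 2x² − x + 90) ÷ lead(D) = −3x⁶ ÷ x² = −3x⁴. Subtract (−3x⁴)·D = −3x⁶ − 12x⁵ − 27x⁴. Remainder: −5x⁵ − 19x⁴ − 45x³ + 2x² − x + 90.
Step 2: lead(−5x⁵ − 19x⁴ − 45x³ + 2x² − x + 90) ÷ lead(D) = −5x⁵ ÷ x² = −5x³. Subtract (−5x³)·D = −5x⁵ − 20x⁴ − 45x³. Remainder: x⁴ + 2x² − x + 90.
Step 3: lead(x⁴ + 2x² − x + 90) ÷ lead(D) = x⁴ ÷ x² = x². Subtract (x²)·D = x⁴ + 4x³ + 9x². Remainder: −4x³ − 7x² − x + 90.
Step 4: lead(−4x³ − 7x² − x + 90) ÷ lead(D) = −4x³ ÷ x² = −4x. Subtract (−4x)·D = −4x³ − 16x² − 36x. Remainder: 9x² + 35x + 90.
Step 5: lead(9x² + 35x + 90) ÷ lead(D) = 9x² ÷ x² = 9. Subtract (9)·D = 9x² + 36x + 81. Remainder: −x + 9.

R(x) = −x + 9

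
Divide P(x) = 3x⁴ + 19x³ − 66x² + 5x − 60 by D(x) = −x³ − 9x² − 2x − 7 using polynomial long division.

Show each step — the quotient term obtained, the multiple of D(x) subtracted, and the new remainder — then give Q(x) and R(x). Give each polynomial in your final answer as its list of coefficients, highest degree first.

Step 1: lead(3x⁴ + 19x³ − 66x² + 5x − 60) ÷ lead(D) = 3x⁴ ÷ −x³ = −3x. Subtract (−3x)·D = 3x⁴ + 27x³ + 6x² + 21x. Remainder: −8x³ − 72x² − 16x − 60.
Step 2: lead(−8x³ − 72x² − 16x − 60) ÷ lead(D) = −8x³ ÷ −x³ = 8. Subtract (8)·D = −8x³ − 72x² − 16x − 56. Remainder: −4.

Q = [-3, 8]; R = [-4]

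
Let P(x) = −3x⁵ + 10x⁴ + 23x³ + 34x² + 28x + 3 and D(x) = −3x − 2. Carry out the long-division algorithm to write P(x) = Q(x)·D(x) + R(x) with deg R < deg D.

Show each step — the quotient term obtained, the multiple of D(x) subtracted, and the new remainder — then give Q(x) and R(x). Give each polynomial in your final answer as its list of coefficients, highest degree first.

Step 1: lead(−3x⁵ + 10x⁴ + 23x³ + 34x² + 28x + 3) ÷ lead(D) = −3x⁵ ÷ −3x = x⁴. Subtract (x⁴)·D = −3x⁵ − 2x⁴. Remainder: 12x⁴ + 23x³ + 34x² + 28x + 3.
Step 2: lead(12x⁴ + 23x³ + 34x² + 28x + 3) ÷ lead(D) = 12x⁴ ÷ −3x = −4x³. Subtract (−4x³)·D = 12x⁴ + 8x³. Remainder: 15x³ + 34x² + 28x + 3.
Step 3: lead(15x³ + 34x² + 28x + 3) ÷ lead(D) = 15x³ ÷ −3x = −5x². Subtract (−5x²)·D = 15x³ + 10x². Remainder: 24x² + 28x + 3.
Step 4: lead(24x² + 28x + 3) ÷ lead(D) = 24x² ÷ −3x = −8x. Subtract (−8x)·D = 24x² + 16x. Remainder: 12x + 3.
Step 5: lead(12x + 3) ÷ lead(D) = 12x ÷ −3x = −4. Subtract (−4)·D = 12x + 8. Remainder: −5.

Q = [1, -4, -5, -8, -4]; R = [-5]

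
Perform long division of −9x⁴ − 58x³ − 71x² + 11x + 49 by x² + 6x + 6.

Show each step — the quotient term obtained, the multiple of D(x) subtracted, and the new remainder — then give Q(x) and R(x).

Q(x) = −9x² − 4x + 7; R(x) = −7x + 7

Step 1: lead(−9x⁴ − 58x³ − 71x² + 11x + 49) ÷ lead(D) = −9x⁴ ÷ x² = −9x². Subtract (−9x²)·D = −9x⁴ − 54x³ − 54x². Remainder: −4x³ − 17x² + 11x + 49.
Step 2: lead(−4x³ − 17x² + 11x + 49) ÷ lead(D) = −4x³ ÷ x² = −4x. Subtract (−4x)·D = −4x³ − 24x² − 24x. Remainder: 7x² + 35x + 49.
Step 3: lead(7x² + 35x + 49) ÷ lead(D) = 7x² ÷ x² = 7. Subtract (7)·D = 7x² + 42x + 42. Remainder: −7x + 7.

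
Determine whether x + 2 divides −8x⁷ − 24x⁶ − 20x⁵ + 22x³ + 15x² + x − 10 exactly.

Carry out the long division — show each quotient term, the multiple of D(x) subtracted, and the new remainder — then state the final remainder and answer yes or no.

R(x) = 0, so D(x) is a factor of P(x). yes

Step 1: lead(−8x⁷ − 24x⁶ − 20x⁵ + 22x³ + 15x² + x − 10) ÷ lead(D) = −8x⁷ ÷ x = −8x⁶. Subtract (−8x⁶)·D = −8x⁷ − 16x⁶. Remainder: −8x⁶ − 20x⁵ + 22x³ + 15x² + x − 10.
Step 2: lead(−8x⁶ − 20x⁵ + 22x³ + 15x² + x − 10) ÷ lead(D) = −8x⁶ ÷ x = −8x⁵. Subtract (−8x⁵)·D = −8x⁶ − 16x⁵. Remainder: −4x⁵ + 22x³ + 15x² + x − 10.
Step 3: lead(−4x⁵ + 22x³ + 15x² + x − 10) ÷ lead(D) = −4x⁵ ÷ x = −4x⁴. Subtract (−4x⁴)·D = −4x⁵ − 8x⁴. Remainder: 8x⁴ + 22x³ + 15x² + x − 10.
Step 4: lead(8x⁴ + 22x³ + 15x² + x − 10) ÷ lead(D) = 8x⁴ ÷ x = 8x³. Subtract (8x³)·D = 8x⁴ + 16x³. Remainder: 6x³ + 15x² + x − 10.
Step 5: lead(6x³ + 15x² + x − 10) ÷ lead(D) = 6x³ ÷ x = 6x². Subtract (6x²)·D = 6x³ + 12x². Remainder: 3x² + x − 10.
Step 6: lead(3x² + x − 10) ÷ lead(D) = 3x² ÷ x = 3x. Subtract (3x)·D = 3x² + 6x. Remainder: −5x − 10.
Step 7: lead(−5x − 10) ÷ lead(D) = −5x ÷ x = −5. Subtract (−5)·D = −5x − 10. Remainder: 0.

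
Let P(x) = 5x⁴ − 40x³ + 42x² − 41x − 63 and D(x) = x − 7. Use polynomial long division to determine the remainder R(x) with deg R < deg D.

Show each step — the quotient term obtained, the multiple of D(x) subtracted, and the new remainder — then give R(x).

Step 1: lead(5x⁴ − 40x³ + 42x² − 41x − 63) ÷ lead(D) = 5x⁴ ÷ x = 5x³. Subtract (5x³)·D = 5x⁴ − 35x³. Remainder: −5x³ + 42x² − 41x − 63.
Step 2: lead(−5x³ + 42x² − 41x − 63) ÷ lead(D) = −5x³ ÷ x = −5x². Subtract (−5x²)·D = −5x³ + 35x². Remainder: 7x² − 41x − 63.
Step 3: lead(7x² − 41x − 63) ÷ lead(D) = 7x² ÷ x = 7x. Subtract (7x)·D = 7x² − 49x. Remainder: 8x − 63.
Step 4: lead(8x − 63) ÷ lead(D) = 8x ÷ x = 8. Subtract (8)·D = 8x − 56. Remainder: −7.

R(x) = −7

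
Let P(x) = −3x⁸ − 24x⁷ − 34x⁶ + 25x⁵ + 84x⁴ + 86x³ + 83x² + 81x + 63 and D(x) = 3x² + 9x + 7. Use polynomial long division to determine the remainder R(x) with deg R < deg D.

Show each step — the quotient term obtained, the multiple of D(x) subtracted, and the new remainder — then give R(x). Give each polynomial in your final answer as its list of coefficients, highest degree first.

Step 1: lead(−3x⁸ − 24x⁷ − 34x⁶ + 25x⁵ + 84x⁴ + 86x³ + 83x² + 81x + 63) ÷ lead(D) = −3x⁸ ÷ 3x² = −x⁶. Subtract (−x⁶)·D = −3x⁸ − 9x⁷ − 7x⁶. Remainder: −15x⁷ − 27x⁶ + 25x⁵ + 84x⁴ + 86x³ + 83x² + 81x + 63.
Step 2: lead(−15x⁷ − 27x⁶ + 25x⁵ + 84x⁴ + 86x³ + 83x² + 81x + 63) ÷ lead(D) = −15x⁷ ÷ 3x² = −5x⁵. Subtract (−5x⁵)·D = −15x⁷ − 45x⁶ − 35x⁵. Remainder: 18x⁶ + 60x⁵ + 84x⁴ + 86x³ + 83x² + 81x + 63.
Step 3: lead(18x⁶ + 60x⁵ + 84x⁴ + 86x³ + 83x² + 81x + 63) ÷ lead(D) = 18x⁶ ÷ 3x² = 6x⁴. Subtract (6x⁴)·D = 18x⁶ + 54x⁵ + 42x⁴. Remainder: 6x⁵ + 42x⁴ + 86x³ + 83x² + 81x + 63.
Step 4: lead(6x⁵ + 42x⁴ + 86x³ + 83x² + 81x + 63) ÷ lead(D) = 6x⁵ ÷ 3x² = 2x³. Subtract (2x³)·D = 6x⁵ + 18x⁴ + 14x³. Remainder: 24x⁴ + 72x³ + 83x² + 81x + 63.
Step 5: lead(24x⁴ + 72x³ + 83x² + 81x + 63) ÷ lead(D) = 24x⁴ ÷ 3x² = 8x². Subtract (8x²)·D = 24x⁴ + 72x³ + 56x². Remainder: 27x² + 81x + 63.
Step 6: lead(27x² + 81x + 63) ÷ lead(D) = 27x² ÷ 3x² = 9. Subtract (9)·D = 27x² + 81x + 63. Remainder: 0.

R = [0]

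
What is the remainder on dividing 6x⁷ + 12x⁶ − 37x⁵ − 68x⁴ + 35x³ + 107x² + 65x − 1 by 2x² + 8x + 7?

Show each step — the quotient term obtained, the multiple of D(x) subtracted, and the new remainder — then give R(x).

Step 1: lead(6x⁷ + 12x⁶ − 37x⁵ − 68x⁴ + 35x³ + 107x² + 65x − 1) ÷ lead(D) = 6x⁷ ÷ 2x² = 3x⁵. Subtract (3x⁵)·D = 6x⁷ + 24x⁶ + 21x⁵. Remainder: −12x⁶ − 58x⁵ − 68x⁴ + 35x³ + 107x² + 65x − 1.
Step 2: lead(−12x⁶ − 58x⁵ − 68x⁴ + 35x³ + 107x² + 65x − 1) ÷ lead(D) = −12x⁶ ÷ 2x² = −6x⁴. Subtract (−6x⁴)·D = −12x⁶ − 48x⁵ − 42x⁴. Remainder: −10x⁵ − 26x⁴ + 35x³ + 107x² + 65x − 1.
Step 3: lead(−10x⁵ − 26x⁴ + 35x³ + 107x² + 65x − 1) ÷ lead(D) = −10x⁵ ÷ 2x² = −5x³. Subtract (−5x³)·D = −10x⁵ − 40x⁴ − 35x³. Remainder: 14x⁴ + 70x³ + 107x² + 65x − 1.
Step 4: lead(14x⁴ + 70x³ + 107x² + 65x − 1) ÷ lead(D) = 14x⁴ ÷ 2x² = 7x². Subtract (7x²)·D = 14x⁴ + 56x³ + 49x². Remainder: 14x³ + 58x² + 65x − 1.
Step 5: lead(14x³ + 58x² + 65x − 1) ÷ lead(D) = 14x³ ÷ 2x² = 7x. Subtract (7x)·D = 14x³ + 56x² + 49x. Remainder: 2x² + 16x − 1.
Step 6: lead(2x² + 16x − 1) ÷ lead(D) = 2x² ÷ 2x² = 1. Subtract (1)·D = 2x² + 8x + 7. Remainder: 8x − 8.

R(x) = 8x − 8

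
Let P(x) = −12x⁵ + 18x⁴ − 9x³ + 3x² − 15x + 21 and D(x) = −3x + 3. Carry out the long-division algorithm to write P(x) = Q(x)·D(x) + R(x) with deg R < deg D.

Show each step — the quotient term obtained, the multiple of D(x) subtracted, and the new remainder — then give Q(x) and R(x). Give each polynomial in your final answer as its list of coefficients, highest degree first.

Step 1: lead(−12x⁵ + 18x⁴ − 9x³ + 3x² − 15x + 21) ÷ lead(D) = −12x⁵ ÷ −3x = 4x⁴. Subtract (4x⁴)·D = −12x⁵ + 12x⁴. Remainder: 6x⁴ − 9x³ + 3x² − 15x + 21.
Step 2: lead(6x⁴ − 9x³ + 3x² − 15x + 21) ÷ lead(D) = 6x⁴ ÷ −3x = −2x³. Subtract (−2x³)·D = 6x⁴ − 6x³. Remainder: −3x³ + 3x² − 15x + 21.
Step 3: lead(−3x³ + 3x² − 15x + 21) ÷ lead(D) = −3x³ ÷ −3x = x². Subtract (x²)·D = −3x³ + 3x². Remainder: −15x + 21.
Step 4: lead(−15x + 21) ÷ lead(D) = −15x ÷ −3x = 5. Subtract (5)·D = −15x + 15. Remainder: 6.

Q = [4, -2, 1, 0, 5]; R = [6]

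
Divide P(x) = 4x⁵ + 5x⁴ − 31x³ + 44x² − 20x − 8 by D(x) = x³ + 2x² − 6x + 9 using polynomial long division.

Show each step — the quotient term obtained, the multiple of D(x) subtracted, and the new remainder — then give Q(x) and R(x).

Step 1: lead(4x⁵ + 5x⁴ − 31x³ + 44x² − 20x − 8) ÷ lead(D) = 4x⁵ ÷ x³ = 4x². Subtract (4x²)·D = 4x⁵ + 8x⁴ − 24x³ + 36x². Remainder: −3x⁴ − 7x³ + 8x² − 20x − 8.
Step 2: lead(−3x⁴ − 7x³ + 8x² − 20x − 8) ÷ lead(D) = −3x⁴ ÷ x³ = −3x. Subtract (−3x)·D = −3x⁴ − 6x³ + 18x² − 27x. Remainder: −x³ − 10x² + 7x − 8.
Step 3: lead(−x³ − 10x² + 7x − 8) ÷ lead(D) = −x³ ÷ x³ = −1. Subtract (−1)·D = −x³ − 2x² + 6x − 9. Remainder: −8x² + x + 1.

Q(x) = 4x² − 3x − 1; R(x) = −8x² + x + 1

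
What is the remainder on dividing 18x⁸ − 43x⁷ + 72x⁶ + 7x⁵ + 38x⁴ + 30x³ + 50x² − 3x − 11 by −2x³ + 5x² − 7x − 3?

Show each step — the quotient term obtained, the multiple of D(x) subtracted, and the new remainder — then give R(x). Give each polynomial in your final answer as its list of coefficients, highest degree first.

Step 1: lead(18x⁸ − 43x⁷ + 72x⁶ + 7x⁵ + 38x⁴ + 30x³ + 50x² − 3x − 11) ÷ lead(D) = 18x⁸ ÷ −2x³ = −9x⁵. Subtract (−9x⁵)·D = 18x⁸ − 45x⁷ + 63x⁶ + 27x⁵. Remainder: 2x⁷ + 9x⁶ − 20x⁵ + 38x⁴ + 30x³ + 50x² − 3x − 11.
Step 2: lead(2x⁷ + 9x⁶ − 20x⁵ + 38x⁴ + 30x³ + 50x² − 3x − 11) ÷ lead(D) = 2x⁷ ÷ −2x³ = −x⁴. Subtract (−x⁴)·D = 2x⁷ − 5x⁶ + 7x⁵ + 3x⁴. Remainder: 14x⁶ − 27x⁵ + 35x⁴ + 30x³ + 50x² − 3x − 11.
Step 3: lead(14x⁶ − 27x⁵ + 35x⁴ + 30x³ + 50x² − 3x − 11) ÷ lead(D) = 14x⁶ ÷ −2x³ = −7x³. Subtract (−7x³)·D = 14x⁶ − 35x⁵ + 49x⁴ + 21x³. Remainder: 8x⁵ − 14x⁴ + 9x³ + 50x² − 3x − 11.
Step 4: lead(8x⁵ − 14x⁴ + 9x³ + 50x² − 3x − 11) ÷ lead(D) = 8x⁵ ÷ −2x³ = −4x². Subtract (−4x²)·D = 8x⁵ − 20x⁴ + 28x³ + 12x². Remainder: 6x⁴ − 19x³ + 38x² − 3x − 11.
Step 5: lead(6x⁴ − 19x³ + 38x² − 3x − 11) ÷ lead(D) = 6x⁴ ÷ −2x³ = −3x. Subtract (−3x)·D = 6x⁴ − 15x³ + 21x² + 9x. Remainder: −4x³ + 17x² − 12x − 11.
Step 6: lead(−4x³ + 17x² − 12x − 11) ÷ lead(D) = −4x³ ÷ −2x³ = 2. Subtract (2)·D = −4x³ + 10x² − 14x − 6. Remainder: 7x² + 2x − 5.

R = [7, 2, -5]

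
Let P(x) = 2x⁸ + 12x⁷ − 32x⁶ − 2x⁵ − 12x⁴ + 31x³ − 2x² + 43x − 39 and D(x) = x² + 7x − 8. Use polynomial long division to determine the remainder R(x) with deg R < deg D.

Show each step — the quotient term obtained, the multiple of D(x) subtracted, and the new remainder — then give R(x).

R(x) = 1

Step 1: lead(2x⁸ + 12x⁷ − 32x⁶ − 2x⁵ − 12x⁴ + 31x³ − 2x² + 43x − 39) ÷ lead(D) = 2x⁸ ÷ x² = 2x⁶. Subtract (2x⁶)·D = 2x⁸ + 14x⁷ − 16x⁶. Remainder: −2x⁷ − 16x⁶ − 2x⁵ − 12x⁴ + 31x³ − 2x² + 43x − 39.
Step 2: lead(−2x⁷ − 16x⁶ − 2x⁵ − 12x⁴ + 31x³ − 2x² + 43x − 39) ÷ lead(D) = −2x⁷ ÷ x² = −2x⁵. Subtract (−2x⁵)·D = −2x⁷ − 14x⁶ + 16x⁵. Remainder: −2x⁶ − 18x⁵ − 12x⁴ + 31x³ − 2x² + 43x − 39.
Step 3: lead(−2x⁶ − 18x⁵ − 12x⁴ + 31x³ − 2x² + 43x − 39) ÷ lead(D) = −2x⁶ ÷ x² = −2x⁴. Subtract (−2x⁴)·D = −2x⁶ − 14x⁵ + 16x⁴. Remainder: −4x⁵ − 28x⁴ + 31x³ − 2x² + 43x − 39.
Step 4: lead(−4x⁵ − 28x⁴ + 31x³ − 2x² + 43x − 39) ÷ lead(D) = −4x⁵ ÷ x² = −4x³. Subtract (−4x³)·D = −4x⁵ − 28x⁴ + 32x³. Remainder: −x³ − 2x² + 43x − 39.
Step 5: lead(−x³ − 2x² + 43x − 39) ÷ lead(D) = −x³ ÷ x² = −x. Subtract (−x)·D = −x³ − 7x² + 8x. Remainder: 5x² + 35x − 39.
Step 6: lead(5x² + 35x − 39) ÷ lead(D) = 5x² ÷ x² = 5. Subtract (5)·D = 5x² + 35x − 40. Remainder: 1.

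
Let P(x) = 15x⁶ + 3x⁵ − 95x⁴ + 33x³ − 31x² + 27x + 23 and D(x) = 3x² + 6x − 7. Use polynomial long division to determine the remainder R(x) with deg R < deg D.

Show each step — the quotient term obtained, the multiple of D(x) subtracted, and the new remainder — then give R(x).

R(x) = 3x + 2

Step 1: lead(15x⁶ + 3x⁵ − 95x⁴ + 33x³ − 31x² + 27x + 23) ÷ lead(D) = 15x⁶ ÷ 3x² = 5x⁴. Subtract (5x⁴)·D = 15x⁶ + 30x⁵ − 35x⁴. Remainder: −27x⁵ − 60x⁴ + 33x³ − 31x² + 27x + 23.
Step 2: lead(−27x⁵ − 60x⁴ + 33x³ − 31x² + 27x + 23) ÷ lead(D) = −27x⁵ ÷ 3x² = −9x³. Subtract (−9x³)·D = −27x⁵ − 54x⁴ + 63x³. Remainder: −6x⁴ − 30x³ − 31x² + 27x + 23.
Step 3: lead(−6x⁴ − 30x³ − 31x² + 27x + 23) ÷ lead(D) = −6x⁴ ÷ 3x² = −2x². Subtract (−2x²)·D = −6x⁴ − 12x³ + 14x². Remainder: −18x³ − 45x² + 27x + 23.
Step 4: lead(−18x³ − 45x² + 27x + 23) ÷ lead(D) = −18x³ ÷ 3x² = −6x. Subtract (−6x)·D = −18x³ − 36x² + 42x. Remainder: −9x² − 15x + 23.
Step 5: lead(−9x² − 15x + 23) ÷ lead(D) = −9x² ÷ 3x² = −3. Subtract (−3)·D = −9x² − 18x + 21. Remainder: 3x + 2.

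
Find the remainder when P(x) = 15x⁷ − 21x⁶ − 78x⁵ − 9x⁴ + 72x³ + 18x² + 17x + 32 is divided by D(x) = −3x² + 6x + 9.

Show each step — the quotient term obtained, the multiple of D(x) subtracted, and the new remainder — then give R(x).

R(x) = 2x − 4

Step 1: lead(15x⁷ − 21x⁶ − 78x⁵ − 9x⁴ + 72x³ + 18x² + 17x + 32) ÷ lead(D) = 15x⁷ ÷ −3x² = −5x⁵. Subtract (−5x⁵)·D = 15x⁷ − 30x⁶ − 45x⁵. Remainder: 9x⁶ − 33x⁵ − 9x⁴ + 72x³ + 18x² + 17x + 32.
Step 2: lead(9x⁶ − 33x⁵ − 9x⁴ + 72x³ + 18x² + 17x + 32) ÷ lead(D) = 9x⁶ ÷ −3x² = −3x⁴. Subtract (−3x⁴)·D = 9x⁶ − 18x⁵ − 27x⁴. Remainder: −15x⁵ + 18x⁴ + 72x³ + 18x² + 17x + 32.
Step 3: lead(−15x⁵ + 18x⁴ + 72x³ + 18x² + 17x + 32) ÷ lead(D) = −15x⁵ ÷ −3x² = 5x³. Subtract (5x³)·D = −15x⁵ + 30x⁴ + 45x³. Remainder: −12x⁴ + 27x³ + 18x² + 17x + 32.
Step 4: lead(−12x⁴ + 27x³ + 18x² + 17x + 32) ÷ lead(D) = −12x⁴ ÷ −3x² = 4x². Subtract (4x²)·D = −12x⁴ + 24x³ + 36x². Remainder: 3x³ − 18x² + 17x + 32.
Step 5: lead(3x³ − 18x² + 17x + 32) ÷ lead(D) = 3x³ ÷ −3x² = −x. Subtract (−x)·D = 3x³ − 6x² − 9x. Remainder: −12x² + 26x + 32.
Step 6: lead(−12x² + 26x + 32) ÷ lead(D) = −12x² ÷ −3x² = 4. Subtract (4)·D = −12x² + 24x + 36. Remainder: 2x − 4.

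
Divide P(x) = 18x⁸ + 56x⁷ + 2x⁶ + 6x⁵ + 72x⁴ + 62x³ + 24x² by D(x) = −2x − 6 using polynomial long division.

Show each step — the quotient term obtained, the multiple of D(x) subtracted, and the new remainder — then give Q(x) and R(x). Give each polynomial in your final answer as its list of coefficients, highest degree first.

Step 1: lead(18x⁸ + 56x⁷ + 2x⁶ + 6x⁵ + 72x⁴ + 62x³ + 24x²) ÷ lead(D) = 18x⁸ ÷ −2x = −9x⁷. Subtract (−9x⁷)·D = 18x⁸ + 54x⁷. Remainder: 2x⁷ + 2x⁶ + 6x⁵ + 72x⁴ + 62x³ + 24x².
Step 2: lead(2x⁷ + 2x⁶ + 6x⁵ + 72x⁴ + 62x³ + 24x²) ÷ lead(D) = 2x⁷ ÷ −2x = −x⁶. Subtract (−x⁶)·D = 2x⁷ + 6x⁶. Remainder: −4x⁶ + 6x⁵ + 72x⁴ + 62x³ + 24x².
Step 3: lead(−4x⁶ + 6x⁵ + 72x⁴ + 62x³ + 24x²) ÷ lead(D) = −4x⁶ ÷ −2x = 2x⁵. Subtract (2x⁵)·D = −4x⁶ − 12x⁵. Remainder: 18x⁵ + 72x⁴ + 62x³ + 24x².
Step 4: lead(18x⁵ + 72x⁴ + 62x³ + 24x²) ÷ lead(D) = 18x⁵ ÷ −2x = −9x⁴. Subtract (−9x⁴)·D = 18x⁵ + 54x⁴. Remainder: 18x⁴ + 62x³ + 24x².
Step 5: lead(18x⁴ + 62x³ + 24x²) ÷ lead(D) = 18x⁴ ÷ −2x = −9x³. Subtract (−9x³)·D = 18x⁴ + 54x³. Remainder: 8x³ + 24x².
Step 6: lead(8x³ + 24x²) ÷ lead(D) = 8x³ ÷ −2x = −4x². Subtract (−4x²)·D = 8x³ + 24x². Remainder: 0.

Q = [-9, -1, 2, -9, -9, -4, 0, 0]; R = [0]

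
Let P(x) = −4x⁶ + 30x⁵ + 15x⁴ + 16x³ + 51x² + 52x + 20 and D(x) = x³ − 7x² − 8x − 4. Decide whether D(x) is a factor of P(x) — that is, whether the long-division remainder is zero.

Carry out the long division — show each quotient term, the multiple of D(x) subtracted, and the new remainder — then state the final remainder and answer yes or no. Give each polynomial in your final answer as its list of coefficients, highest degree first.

Step 1: lead(−4x⁶ + 30x⁵ + 15x⁴ + 16x³ + 51x² + 52x + 20) ÷ lead(D) = −4x⁶ ÷ x³ = −4x³. Subtract (−4x³)·D = −4x⁶ + 28x⁵ + 32x⁴ + 16x³. Remainder: 2x⁵ − 17x⁴ + 51x² + 52x + 20.
Step 2: lead(2x⁵ − 17x⁴ + 51x² + 52x + 20) ÷ lead(D) = 2x⁵ ÷ x³ = 2x². Subtract (2x²)·D = 2x⁵ − 14x⁴ − 16x³ − 8x². Remainder: −3x⁴ + 16x³ + 59x² + 52x + 20.
Step 3: lead(−3x⁴ + 16x³ + 59x² + 52x + 20) ÷ lead(D) = −3x⁴ ÷ x³ = −3x. Subtract (−3x)·D = −3x⁴ + 21x³ + 24x² + 12x. Remainder: −5x³ + 35x² + 40x + 20.
Step 4: lead(−5x³ + 35x² + 40x + 20) ÷ lead(D) = −5x³ ÷ x³ = −5. Subtract (−5)·D = −5x³ + 35x² + 40x + 20. Remainder: 0.

R = [0], so D(x) is a factor of P(x). yes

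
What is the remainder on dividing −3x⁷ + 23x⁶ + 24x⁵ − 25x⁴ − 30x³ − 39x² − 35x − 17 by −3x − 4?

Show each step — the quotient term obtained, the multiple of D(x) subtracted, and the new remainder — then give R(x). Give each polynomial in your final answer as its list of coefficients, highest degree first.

Step 1: lead(−3x⁷ + 23x⁶ + 24x⁵ − 25x⁴ − 30x³ − 39x² − 35x − 17) ÷ lead(D) = −3x⁷ ÷ −3x = x⁶. Subtract (x⁶)·D = −3x⁷ − 4x⁶. Remainder: 27x⁶ + 24x⁵ − 25x⁴ − 30x³ − 39x² − 35x − 17.
Step 2: lead(27x⁶ + 24x⁵ − 25x⁴ − 30x³ − 39x² − 35x − 17) ÷ lead(D) = 27x⁶ ÷ −3x = −9x⁵. Subtract (−9x⁵)·D = 27x⁶ + 36x⁵. Remainder: −12x⁵ − 25x⁴ − 30x³ − 39x² − 35x − 17.
Step 3: lead(−12x⁵ − 25x⁴ − 30x³ − 39x² − 35x − 17) ÷ lead(D) = −12x⁵ ÷ −3x = 4x⁴. Subtract (4x⁴)·D = −12x⁵ − 16x⁴. Remainder: −9x⁴ − 30x³ − 39x² − 35x − 17.
Step 4: lead(−9x⁴ − 30x³ − 39x² − 35x − 17) ÷ lead(D) = −9x⁴ ÷ −3x = 3x³. Subtract (3x³)·D = −9x⁴ − 12x³. Remainder: −18x³ − 39x² − 35x − 17.
Step 5: lead(−18x³ − 39x² − 35x − 17) ÷ lead(D) = −18x³ ÷ −3x = 6x². Subtract (6x²)·D = −18x³ − 24x². Remainder: −15x² − 35x − 17.
Step 6: lead(−15x² − 35x − 17) ÷ lead(D) = −15x² ÷ −3x = 5x. Subtract (5x)·D = −15x² − 20x. Remainder: −15x − 17.
Step 7: lead(−15x − 17) ÷ lead(D) = −15x ÷ −3x = 5. Subtract (5)·D = −15x − 20. Remainder: 3.

R = [3]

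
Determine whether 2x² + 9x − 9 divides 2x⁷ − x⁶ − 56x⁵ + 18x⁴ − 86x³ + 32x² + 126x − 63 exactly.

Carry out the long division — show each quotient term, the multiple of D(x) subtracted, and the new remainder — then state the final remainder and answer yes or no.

R(x) = 0, so D(x) is a factor of P(x). yes

Step 1: lead(2x⁷ − x⁶ − 56x⁵ + 18x⁴ − 86x³ + 32x² + 126x − 63) ÷ lead(D) = 2x⁷ ÷ 2x² = x⁵. Subtract (x⁵)·D = 2x⁷ + 9x⁶ − 9x⁵. Remainder: −10x⁶ − 47x⁵ + 18x⁴ − 86x³ + 32x² + 126x − 63.
Step 2: lead(−10x⁶ − 47x⁵ + 18x⁴ − 86x³ + 32x² + 126x − 63) ÷ lead(D) = −10x⁶ ÷ 2x² = −5x⁴. Subtract (−5x⁴)·D = −10x⁶ − 45x⁵ + 45x⁴. Remainder: −2x⁵ − 27x⁴ − 86x³ + 32x² + 126x − 63.
Step 3: lead(−2x⁵ − 27x⁴ − 86x³ + 32x² + 126x − 63) ÷ lead(D) = −2x⁵ ÷ 2x² = −x³. Subtract (−x³)·D = −2x⁵ − 9x⁴ + 9x³. Remainder: −18x⁴ − 95x³ + 32x² + 126x − 63.
Step 4: lead(−18x⁴ − 95x³ + 32x² + 126x − 63) ÷ lead(D) = −18x⁴ ÷ 2x² = −9x². Subtract (−9x²)·D = −18x⁴ − 81x³ + 81x². Remainder: −14x³ − 49x² + 126x − 63.
Step 5: lead(−14x³ − 49x² + 126x − 63) ÷ lead(D) = −14x³ ÷ 2x² = −7x. Subtract (−7x)·D = −14x³ − 63x² + 63x. Remainder: 14x² + 63x − 63.
Step 6: lead(14x² + 63x − 63) ÷ lead(D) = 14x² ÷ 2x² = 7. Subtract (7)·D = 14x² + 63x − 63. Remainder: 0.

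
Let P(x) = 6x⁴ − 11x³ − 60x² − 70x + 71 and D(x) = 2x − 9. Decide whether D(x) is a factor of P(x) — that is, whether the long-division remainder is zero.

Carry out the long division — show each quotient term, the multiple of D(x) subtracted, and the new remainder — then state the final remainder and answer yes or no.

Step 1: lead(6x⁴ − 11x³ − 60x² − 70x + 71) ÷ lead(D) = 6x⁴ ÷ 2x = 3x³. Subtract (3x³)·D = 6x⁴ − 27x³. Remainder: 16x³ − 60x² − 70x + 71.
Step 2: lead(16x³ − 60x² − 70x + 71) ÷ lead(D) = 16x³ ÷ 2x = 8x². Subtract (8x²)·D = 16x³ − 72x². Remainder: 12x² − 70x + 71.
Step 3: lead(12x² − 70x + 71) ÷ lead(D) = 12x² ÷ 2x = 6x. Subtract (6x)·D = 12x² − 54x. Remainder: −16x + 71.
Step 4: lead(−16x + 71) ÷ lead(D) = −16x ÷ 2x = −8. Subtract (−8)·D = −16x + 72. Remainder: −1.

R(x) = −1, so D(x) is not a factor of P(x). no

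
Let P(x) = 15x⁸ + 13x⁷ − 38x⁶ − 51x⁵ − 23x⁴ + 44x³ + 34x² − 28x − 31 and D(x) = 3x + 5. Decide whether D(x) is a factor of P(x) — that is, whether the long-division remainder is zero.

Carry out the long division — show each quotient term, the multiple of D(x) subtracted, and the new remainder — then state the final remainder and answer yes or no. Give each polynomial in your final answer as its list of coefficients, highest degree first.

Step 1: lead(15x⁸ + 13x⁷ − 38x⁶ − 51x⁵ − 23x⁴ + 44x³ + 34x² − 28x − 31) ÷ lead(D) = 15x⁸ ÷ 3x = 5x⁷. Subtract (5x⁷)·D = 15x⁸ + 25x⁷. Remainder: −12x⁷ − 38x⁶ − 51x⁵ − 23x⁴ + 44x³ + 34x² − 28x − 31.
Step 2: lead(−12x⁷ − 38x⁶ − 51x⁵ − 23x⁴ + 44x³ + 34x² − 28x − 31) ÷ lead(D) = −12x⁷ ÷ 3x = −4x⁶. Subtract (−4x⁶)·D = −12x⁷ − 20x⁶. Remainder: −18x⁶ − 51x⁵ − 23x⁴ + 44x³ + 34x² − 28x − 31.
Step 3: lead(−18x⁶ − 51x⁵ − 23x⁴ + 44x³ + 34x² − 28x − 31) ÷ lead(D) = −18x⁶ ÷ 3x = −6x⁵. Subtract (−6x⁵)·D = −18x⁶ − 30x⁵. Remainder: −21x⁵ − 23x⁴ + 44x³ + 34x² − 28x − 31.
Step 4: lead(−21x⁵ − 23x⁴ + 44x³ + 34x² − 28x − 31) ÷ lead(D) = −21x⁵ ÷ 3x = −7x⁴. Subtract (−7x⁴)·D = −21x⁵ − 35x⁴. Remainder: 12x⁴ + 44x³ + 34x² − 28x − 31.
Step 5: lead(12x⁴ + 44x³ + 34x² − 28x − 31) ÷ lead(D) = 12x⁴ ÷ 3x = 4x³. Subtract (4x³)·D = 12x⁴ + 20x³. Remainder: 24x³ + 34x² − 28x − 31.
Step 6: lead(24x³ + 34x² − 28x − 31) ÷ lead(D) = 24x³ ÷ 3x = 8x². Subtract (8x²)·D = 24x³ + 40x². Remainder: −6x² − 28x − 31.
Step 7: lead(−6x² − 28x − 31) ÷ lead(D) = −6x² ÷ 3x = −2x. Subtract (−2x)·D = −6x² − 10x. Remainder: −18x − 31.
Step 8: lead(−18x − 31) ÷ lead(D) = −18x ÷ 3x = −6. Subtract (−6)·D = −18x − 30. Remainder: −1.

R = [-1], so D(x) is not a factor of P(x). no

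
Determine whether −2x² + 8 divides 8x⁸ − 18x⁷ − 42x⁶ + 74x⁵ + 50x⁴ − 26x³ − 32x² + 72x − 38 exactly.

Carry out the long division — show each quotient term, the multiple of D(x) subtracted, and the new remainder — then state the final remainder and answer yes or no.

Step 1: lead(8x⁸ − 18x⁷ − 42x⁶ + 74x⁵ + 50x⁴ − 26x³ − 32x² + 72x − 38) ÷ lead(D) = 8x⁸ ÷ −2x² = −4x⁶. Subtract (−4x⁶)·D = 8x⁸ − 32x⁶. Remainder: −18x⁷ − 10x⁶ + 74x⁵ + 50x⁴ − 26x³ − 32x² + 72x − 38.
Step 2: lead(−18x⁷ − 10x⁶ + 74x⁵ + 50x⁴ − 26x³ − 32x² + 72x − 38) ÷ lead(D) = −18x⁷ ÷ −2x² = 9x⁵. Subtract (9x⁵)·D = −18x⁷ + 72x⁵. Remainder: −10x⁶ + 2x⁵ + 50x⁴ − 26x³ − 32x² + 72x − 38.
Step 3: lead(−10x⁶ + 2x⁵ + 50x⁴ − 26x³ − 32x² + 72x − 38) ÷ lead(D) = −10x⁶ ÷ −2x² = 5x⁴. Subtract (5x⁴)·D = −10x⁶ + 40x⁴. Remainder: 2x⁵ + 10x⁴ − 26x³ − 32x² + 72x − 38.
Step 4: lead(2x⁵ + 10x⁴ − 26x³ − 32x² + 72x − 38) ÷ lead(D) = 2x⁵ ÷ −2x² = −x³. Subtract (−x³)·D = 2x⁵ − 8x³. Remainder: 10x⁴ − 18x³ − 32x² + 72x − 38.
Step 5: lead(10x⁴ − 18x³ − 32x² + 72x − 38) ÷ lead(D) = 10x⁴ ÷ −2x² = −5x². Subtract (−5x²)·D = 10x⁴ − 40x². Remainder: −18x³ + 8x² + 72x − 38.
Step 6: lead(−18x³ + 8x² + 72x − 38) ÷ lead(D) = −18x³ ÷ −2x² = 9x. Subtract (9x)·D = −18x³ + 72x. Remainder: 8x² − 38.
Step 7: lead(8x² − 38) ÷ lead(D) = 8x² ÷ −2x² = −4. Subtract (−4)·D = 8x² − 32. Remainder: −6.

R(x) = −6, so D(x) is not a factor of P(x). no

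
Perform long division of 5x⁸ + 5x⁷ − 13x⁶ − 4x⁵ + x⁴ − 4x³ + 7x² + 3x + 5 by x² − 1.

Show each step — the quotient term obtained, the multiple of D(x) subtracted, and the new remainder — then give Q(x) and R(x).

Step 1: lead(5x⁸ + 5x⁷ − 13x⁶ − 4x⁵ + x⁴ − 4x³ + 7x² + 3x + 5) ÷ lead(D) = 5x⁸ ÷ x² = 5x⁶. Subtract (5x⁶)·D = 5x⁸ − 5x⁶. Remainder: 5x⁷ − 8x⁶ − 4x⁵ + x⁴ − 4x³ + 7x² + 3x + 5.
Step 2: lead(5x⁷ − 8x⁶ − 4x⁵ + x⁴ − 4x³ + 7x² + 3x + 5) ÷ lead(D) = 5x⁷ ÷ x² = 5x⁵. Subtract (5x⁵)·D = 5x⁷ − 5x⁵. Remainder: −8x⁶ + x⁵ + x⁴ − 4x³ + 7x² + 3x + 5.
Step 3: lead(−8x⁶ + x⁵ + x⁴ − 4x³ + 7x² + 3x + 5) ÷ lead(D) = −8x⁶ ÷ x² = −8x⁴. Subtract (−8x⁴)·D = −8x⁶ + 8x⁴. Remainder: x⁵ − 7x⁴ − 4x³ + 7x² + 3x + 5.
Step 4: lead(x⁵ − 7x⁴ − 4x³ + 7x² + 3x + 5) ÷ lead(D) = x⁵ ÷ x² = x³. Subtract (x³)·D = x⁵ − x³. Remainder: −7x⁴ − 3x³ + 7x² + 3x + 5.
Step 5: lead(−7x⁴ − 3x³ + 7x² + 3x + 5) ÷ lead(D) = −7x⁴ ÷ x² = −7x². Subtract (−7x²)·D = −7x⁴ + 7x². Remainder: −3x³ + 3x + 5.
Step 6: lead(−3x³ + 3x + 5) ÷ lead(D) = −3x³ ÷ x² = −3x. Subtract (−3x)·D = −3x³ + 3x. Remainder: 5.

Q(x) = 5x⁶ + 5x⁵ − 8x⁴ + x³ − 7x² − 3x; R(x) = 5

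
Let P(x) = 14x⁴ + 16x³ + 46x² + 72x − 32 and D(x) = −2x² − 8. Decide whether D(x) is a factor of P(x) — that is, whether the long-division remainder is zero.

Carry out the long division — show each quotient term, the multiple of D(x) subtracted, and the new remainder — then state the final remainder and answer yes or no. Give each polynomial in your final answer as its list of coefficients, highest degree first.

Step 1: lead(14x⁴ + 16x³ + 46x² + 72x − 32) ÷ lead(D) = 14x⁴ ÷ −2x² = −7x². Subtract (−7x²)·D = 14x⁴ + 56x². Remainder: 16x³ − 10x² + 72x − 32.
Step 2: lead(16x³ − 10x² + 72x − 32) ÷ lead(D) = 16x³ ÷ −2x² = −8x. Subtract (−8x)·D = 16x³ + 64x. Remainder: −10x² + 8x − 32.
Step 3: lead(−10x² + 8x − 32) ÷ lead(D) = −10x² ÷ −2x² = 5. Subtract (5)·D = −10x² − 40. Remainder: 8x + 8.

R = [8, 8], so D(x) is not a factor of P(x). no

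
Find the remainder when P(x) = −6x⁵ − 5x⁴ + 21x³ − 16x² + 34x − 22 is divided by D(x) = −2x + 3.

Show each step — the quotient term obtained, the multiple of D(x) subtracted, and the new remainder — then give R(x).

R(x) = −7

Step 1: lead(−6x⁵ − 5x⁴ + 21x³ − 16x² + 34x − 22) ÷ lead(D) = −6x⁵ ÷ −2x = 3x⁴. Subtract (3x⁴)·D = −6x⁵ + 9x⁴. Remainder: −14x⁴ + 21x³ − 16x² + 34x − 22.
Step 2: lead(−14x⁴ + 21x³ − 16x² + 34x − 22) ÷ lead(D) = −14x⁴ ÷ −2x = 7x³. Subtract (7x³)·D = −14x⁴ + 21x³. Remainder: −16x² + 34x − 22.
Step 3: lead(−16x² + 34x − 22) ÷ lead(D) = −16x² ÷ −2x = 8x. Subtract (8x)·D = −16x² + 24x. Remainder: 10x − 22.
Step 4: lead(10x − 22) ÷ lead(D) = 10x ÷ −2x = −5. Subtract (−5)·D = 10x − 15. Remainder: −7.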